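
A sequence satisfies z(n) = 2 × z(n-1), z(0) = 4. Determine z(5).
Computing step by step:
z(0) = 4
z(1) = 2 × 4 = 8
z(2) = 2 × 8 = 16
z(3) = 2 × 16 = 32
z(4) = 2 × 32 = 64
z(5) = 2 × 64 = 128

128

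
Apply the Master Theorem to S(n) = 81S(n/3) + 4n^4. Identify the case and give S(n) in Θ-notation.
Master Theorem template: S(n) = a·S(n/b) + f(n).
Here: a=81, b=3, f(n)=4n^4
Compute log_b(a) = log_3(81) = 4.
f(n) = 4n^4 = Θ(n^4). Case 2: S(n) = Θ(n^4 log n).

Case 2: S(n) = Θ(n^4 log n)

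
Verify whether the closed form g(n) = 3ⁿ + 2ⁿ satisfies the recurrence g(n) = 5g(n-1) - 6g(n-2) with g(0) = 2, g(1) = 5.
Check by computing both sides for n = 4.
From the recurrence with g(0) = 2, g(1) = 5:
  g(0) = 2, g(1) = 5, g(2) = 13, g(3) = 35, g(4) = 97
  so the recurrence gives g(4) = 97.
From the proposed closed form g(n) = 3ⁿ + 2ⁿ:
  g(4) = 97.
Both sides give 97 at n = 4, and the initial condition(s) match, so the closed form is consistent.

Yes, the closed form is correct.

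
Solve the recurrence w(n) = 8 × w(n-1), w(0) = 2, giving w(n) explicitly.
Recurrence: w(n) = 8 × w(n-1), initial: w(0) = 2.
Each term is 8 times the previous, so this is geometric with ratio 8. After n steps: w(n) = w(0)·8ⁿ = 2·8ⁿ.

w(n) = 2·8ⁿ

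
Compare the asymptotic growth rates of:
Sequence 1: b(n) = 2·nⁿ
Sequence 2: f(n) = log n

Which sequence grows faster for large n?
Comparing growth rates:
Growth-rate hierarchy: log n ≺ any polynomial ≺ any exponential cⁿ (c>1) ≺ n! ≺ nⁿ.
super-exponential nⁿ dominates logarithmic asymptotically.

b(n) grows faster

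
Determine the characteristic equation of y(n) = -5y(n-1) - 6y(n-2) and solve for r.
Substitute y(n) = rⁿ and divide through by rⁿ⁻²: r² + 5r + 6 = 0
Factor: (r + 2)(r + 3) = 0, so r = -2, -3.
General solution: y(n) = A·(-2)ⁿ + B·(-3)ⁿ

Characteristic: r² + 5r + 6 = 0, Roots: r = -2, -3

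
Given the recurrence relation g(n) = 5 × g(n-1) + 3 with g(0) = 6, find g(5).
Computing step by step:
g(0) = 6
g(1) = 5 × 6 + 3 = 33
g(2) = 5 × 33 + 3 = 168
g(3) = 5 × 168 + 3 = 843
g(4) = 5 × 843 + 3 = 4218
g(5) = 5 × 4218 + 3 = 21093

21093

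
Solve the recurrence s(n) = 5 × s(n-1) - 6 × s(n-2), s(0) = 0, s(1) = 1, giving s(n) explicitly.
Recurrence: s(n) = 5 × s(n-1) - 6 × s(n-2), initial: s(0) = 0, s(1) = 1.
Characteristic equation: r² - 5r + 6 = 0, which factors as (r - 3)(r - 2) = 0, so r = 3, 2. General solution s(n) = A·3ⁿ + B·2ⁿ. From s(0) = 0: A + B = 0. From s(1) = 1: 3A + 2B = 1. Solving gives A = 1, B = -1.

s(n) = 3ⁿ - 2ⁿ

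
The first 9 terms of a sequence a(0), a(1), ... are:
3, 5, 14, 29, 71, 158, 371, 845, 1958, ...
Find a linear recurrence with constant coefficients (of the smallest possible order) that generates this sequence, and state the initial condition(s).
Look for the lowest-order linear relation among consecutive terms.
Observation: a(n) - 1·a(n-1) - (3)·a(n-2) = 0 holds for the shown terms, and no order-1 relation a(n) = α·a(n-1) + β fits.
Check at n=3: 1·14 + (3)·5 = 29. ✓

a(n) = a(n-1) + 3a(n-2), a(0) = 3, a(1) = 5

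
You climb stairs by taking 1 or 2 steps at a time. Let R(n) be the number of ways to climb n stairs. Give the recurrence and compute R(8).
Condition on the size of the last step (1 to 2): before it there were n-1, …, n-2 stairs climbed, and these cases are disjoint, so R(n) = R(n-1) + R(n-2) (Fibonacci-type sequence).
Initial conditions by direct count (compositions of i into parts ≤ 2): R(1) = 1; R(2) = 2.
Iterating the recurrence: R(3) = 3, R(4) = 5, R(5) = 8, R(6) = 13, R(7) = 21, R(8) = 34.

R(n) = R(n-1) + R(n-2), R(1) = 1, R(2) = 2; R(8) = 34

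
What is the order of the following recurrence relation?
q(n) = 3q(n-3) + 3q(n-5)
The order is the largest lag k for which q(n-k) appears. Here the deepest term is q(n-5), so the order is 5.

Order 5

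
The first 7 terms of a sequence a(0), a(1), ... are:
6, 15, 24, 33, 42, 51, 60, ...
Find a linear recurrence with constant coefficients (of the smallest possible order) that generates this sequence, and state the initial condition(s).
Look for the lowest-order linear relation among consecutive terms.
Observation: consecutive differences are constant (= 9).
Check at n=2: 1·15 + 9 = 24. ✓

a(n) = a(n-1) + 9, a(0) = 6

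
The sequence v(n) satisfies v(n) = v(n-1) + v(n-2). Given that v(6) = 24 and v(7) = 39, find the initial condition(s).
Work backwards using v(k) = v(k+2) - v(k+1):
v(5) = v(7) - v(6) = 39 - 24 = 15
v(4) = v(6) - v(5) = 24 - 15 = 9
v(3) = v(5) - v(4) = 15 - 9 = 6
v(2) = v(4) - v(3) = 9 - 6 = 3
v(1) = v(3) - v(2) = 6 - 3 = 3
v(0) = v(2) - v(1) = 3 - 3 = 0

v(0) = 0, v(1) = 3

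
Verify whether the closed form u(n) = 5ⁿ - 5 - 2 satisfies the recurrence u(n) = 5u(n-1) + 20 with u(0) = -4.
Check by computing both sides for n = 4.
From the recurrence with u(0) = -4:
  u(0) = -4, u(1) = 0, u(2) = 20, u(3) = 120, u(4) = 620
  so the recurrence gives u(4) = 620.
From the proposed closed form u(n) = 5ⁿ - 5 - 2:
  u(4) = 618.
The recurrence gives 620 but the closed form gives 618, so the closed form does not satisfy the recurrence.

No, the closed form is incorrect.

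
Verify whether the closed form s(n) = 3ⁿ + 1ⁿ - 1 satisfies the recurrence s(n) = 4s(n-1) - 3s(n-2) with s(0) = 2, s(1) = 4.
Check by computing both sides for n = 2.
From the recurrence with s(0) = 2, s(1) = 4:
  s(0) = 2, s(1) = 4, s(2) = 10
  so the recurrence gives s(2) = 10.
From the proposed closed form s(n) = 3ⁿ + 1ⁿ - 1:
  s(2) = 9.
The recurrence gives 10 but the closed form gives 9, so the closed form does not satisfy the recurrence.

No, the closed form is incorrect.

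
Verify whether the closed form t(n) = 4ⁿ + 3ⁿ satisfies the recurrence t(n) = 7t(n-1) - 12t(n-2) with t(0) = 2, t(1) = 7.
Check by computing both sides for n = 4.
From the recurrence with t(0) = 2, t(1) = 7:
  t(0) = 2, t(1) = 7, t(2) = 25, t(3) = 91, t(4) = 337
  so the recurrence gives t(4) = 337.
From the proposed closed form t(n) = 4ⁿ + 3ⁿ:
  t(4) = 337.
Both sides give 337 at n = 4, and the initial condition(s) match, so the closed form is consistent.

Yes, the closed form is correct.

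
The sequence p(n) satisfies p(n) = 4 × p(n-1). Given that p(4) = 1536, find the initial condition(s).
In general p(n) = 4ⁿ · p(0). At n = 4: p(0) = p(4) / 4^4 = 1536 / 256 = 6.

p(0) = 6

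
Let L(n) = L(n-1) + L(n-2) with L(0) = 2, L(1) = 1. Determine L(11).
Computing the sequence terms:
2, 1, 3, 4, 7, 11, 18, 29, 47, 76, 123, 199

199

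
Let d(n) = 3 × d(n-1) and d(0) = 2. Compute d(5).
Computing step by step:
d(0) = 2
d(1) = 3 × 2 = 6
d(2) = 3 × 6 = 18
d(3) = 3 × 18 = 54
d(4) = 3 × 54 = 162
d(5) = 3 × 162 = 486

486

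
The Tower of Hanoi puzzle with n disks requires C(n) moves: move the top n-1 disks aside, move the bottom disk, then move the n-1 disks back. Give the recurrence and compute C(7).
Moving n disks = move the top n-1 disks aside (C(n-1) moves) + move the largest disk (1 move) + move the n-1 disks back on top (C(n-1) moves), so C(n) = 2C(n-1) + 1, with C(1) = 1 (a single disk takes one move).
First terms: 1, 3, 7, 15, 31, 63, … — each is one less than a power of 2. Indeed C(n) + 1 = 2(C(n-1) + 1) with C(1) + 1 = 2, so C(n) + 1 = 2ⁿ and C(n) = 2ⁿ - 1.
Hence C(7) = 2^7 - 1 = 128 - 1 = 127.

C(n) = 2C(n-1) + 1, C(1) = 1; C(7) = 127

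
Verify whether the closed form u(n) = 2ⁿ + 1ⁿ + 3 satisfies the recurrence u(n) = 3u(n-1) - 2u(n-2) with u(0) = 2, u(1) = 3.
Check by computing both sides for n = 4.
From the recurrence with u(0) = 2, u(1) = 3:
  u(0) = 2, u(1) = 3, u(2) = 5, u(3) = 9, u(4) = 17
  so the recurrence gives u(4) = 17.
From the proposed closed form u(n) = 2ⁿ + 1ⁿ + 3:
  u(4) = 20.
The recurrence gives 17 but the closed form gives 20, so the closed form does not satisfy the recurrence.

No, the closed form is incorrect.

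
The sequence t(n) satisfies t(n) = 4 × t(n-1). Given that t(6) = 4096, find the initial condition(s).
In general t(n) = 4ⁿ · t(0). At n = 6: t(0) = t(6) / 4^6 = 4096 / 4096 = 1.

t(0) = 1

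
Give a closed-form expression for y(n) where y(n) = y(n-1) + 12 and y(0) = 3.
Recurrence: y(n) = y(n-1) + 12, initial: y(0) = 3.
Each step adds 12, so y(n) = y(0) + 12n = 12n + 3.

y(n) = 12n + 3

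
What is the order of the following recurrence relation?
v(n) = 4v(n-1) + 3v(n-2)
The order is the largest lag k for which v(n-k) appears. Here the deepest term is v(n-2), so the order is 2.

Order 2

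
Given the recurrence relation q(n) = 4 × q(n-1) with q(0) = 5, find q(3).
Computing step by step:
q(0) = 5
q(1) = 4 × 5 = 20
q(2) = 4 × 20 = 80
q(3) = 4 × 80 = 320

320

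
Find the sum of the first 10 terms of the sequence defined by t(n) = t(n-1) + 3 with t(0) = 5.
Computing the sequence terms: 5, 8, 11, 14, 17, 20, 23, 26, 29, 32
Adding these values together:

185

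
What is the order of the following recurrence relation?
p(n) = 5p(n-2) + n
The order is the largest lag k for which p(n-k) appears. Here the deepest term is p(n-2) (the n term is non-homogeneous and does not affect the order), so the order is 2.

Order 2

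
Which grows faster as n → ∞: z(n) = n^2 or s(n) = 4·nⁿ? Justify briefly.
Comparing growth rates:
Growth-rate hierarchy: log n ≺ any polynomial ≺ any exponential cⁿ (c>1) ≺ n! ≺ nⁿ.
super-exponential nⁿ dominates polynomial degree 2 asymptotically.

s(n) grows faster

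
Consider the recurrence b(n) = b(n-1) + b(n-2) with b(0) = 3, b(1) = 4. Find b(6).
Computing the sequence terms:
3, 4, 7, 11, 18, 29, 47

47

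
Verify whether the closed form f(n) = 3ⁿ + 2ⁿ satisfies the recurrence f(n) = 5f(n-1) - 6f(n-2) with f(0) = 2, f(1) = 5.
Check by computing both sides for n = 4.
From the recurrence with f(0) = 2, f(1) = 5:
  f(0) = 2, f(1) = 5, f(2) = 13, f(3) = 35, f(4) = 97
  so the recurrence gives f(4) = 97.
From the proposed closed form f(n) = 3ⁿ + 2ⁿ:
  f(4) = 97.
Both sides give 97 at n = 4, and the initial condition(s) match, so the closed form is consistent.

Yes, the closed form is correct.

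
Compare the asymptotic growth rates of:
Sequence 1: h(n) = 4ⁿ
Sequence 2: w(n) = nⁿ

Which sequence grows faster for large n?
Comparing growth rates:
Growth-rate hierarchy: log n ≺ any polynomial ≺ any exponential cⁿ (c>1) ≺ n! ≺ nⁿ.
super-exponential nⁿ dominates exponential base 4 asymptotically.

w(n) grows faster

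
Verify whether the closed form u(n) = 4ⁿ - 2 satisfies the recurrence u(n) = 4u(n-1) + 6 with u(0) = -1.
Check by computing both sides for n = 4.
From the recurrence with u(0) = -1:
  u(0) = -1, u(1) = 2, u(2) = 14, u(3) = 62, u(4) = 254
  so the recurrence gives u(4) = 254.
From the proposed closed form u(n) = 4ⁿ - 2:
  u(4) = 254.
Both sides give 254 at n = 4, and the initial condition(s) match, so the closed form is consistent.

Yes, the closed form is correct.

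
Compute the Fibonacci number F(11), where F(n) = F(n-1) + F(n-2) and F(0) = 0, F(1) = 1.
Computing the sequence terms:
0, 1, 1, 2, 3, 5, 8, 13, 21, 34, 55, 89

89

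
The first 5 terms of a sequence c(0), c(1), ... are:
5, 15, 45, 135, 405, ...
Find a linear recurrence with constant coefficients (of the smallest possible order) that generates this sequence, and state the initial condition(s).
Look for the lowest-order linear relation among consecutive terms.
Observation: each term is 3× the previous.
Check at n=2: 3·15 = 45. ✓

c(n) = 3 × c(n-1), c(0) = 5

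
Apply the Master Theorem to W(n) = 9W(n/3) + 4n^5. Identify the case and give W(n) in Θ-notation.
Master Theorem template: W(n) = a·W(n/b) + f(n).
Here: a=9, b=3, f(n)=4n^5
Compute log_b(a) = log_3(9) = 2.
f(n) = 4n^5 = Ω(n^(2+ε)) with ε = 3, and the regularity condition holds (a·f(n/b) = (a/b^5)·f(n) with a/b^5 = 3^-3 < 1). Case 3: W(n) = Θ(f(n)) = Θ(n^5).

Case 3: W(n) = Θ(n^5)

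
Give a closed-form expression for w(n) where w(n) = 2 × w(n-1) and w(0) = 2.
Recurrence: w(n) = 2 × w(n-1), initial: w(0) = 2.
Each term is 2 times the previous, so this is geometric with ratio 2. After n steps: w(n) = w(0)·2ⁿ = 2·2ⁿ.

w(n) = 2·2ⁿ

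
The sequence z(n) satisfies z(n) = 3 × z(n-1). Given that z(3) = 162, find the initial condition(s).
In general z(n) = 3ⁿ · z(0). At n = 3: z(0) = z(3) / 3^3 = 162 / 27 = 6.

z(0) = 6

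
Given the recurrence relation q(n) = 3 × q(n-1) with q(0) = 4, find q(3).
Computing step by step:
q(0) = 4
q(1) = 3 × 4 = 12
q(2) = 3 × 12 = 36
q(3) = 3 × 36 = 108

108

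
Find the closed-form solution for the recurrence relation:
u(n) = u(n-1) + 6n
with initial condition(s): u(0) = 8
Recurrence: u(n) = u(n-1) + 6n, initial: u(0) = 8.
Telescoping: u(n) = u(0) + 6·Σᵢ₌₁ⁿ i = 8 + 6·n(n+1)/2.

u(n) = 6·n(n+1)/2 + 8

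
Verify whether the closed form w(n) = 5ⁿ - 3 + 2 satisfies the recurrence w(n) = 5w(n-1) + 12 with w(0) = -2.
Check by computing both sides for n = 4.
From the recurrence with w(0) = -2:
  w(0) = -2, w(1) = 2, w(2) = 22, w(3) = 122, w(4) = 622
  so the recurrence gives w(4) = 622.
From the proposed closed form w(n) = 5ⁿ - 3 + 2:
  w(4) = 624.
The recurrence gives 622 but the closed form gives 624, so the closed form does not satisfy the recurrence.

No, the closed form is incorrect.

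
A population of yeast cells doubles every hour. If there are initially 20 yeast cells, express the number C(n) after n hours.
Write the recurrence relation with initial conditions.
Each hour multiplies the count by 2, so the count after n hours depends only on the count after n-1 hours: C(n) = 2 × C(n-1). The starting count gives C(0) = 20.
Unrolling n times gives the closed form C(n) = 20 × 2ⁿ.

C(n) = 2 × C(n-1), C(0) = 20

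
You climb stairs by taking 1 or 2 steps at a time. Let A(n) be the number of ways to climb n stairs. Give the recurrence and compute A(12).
Condition on the size of the last step (1 to 2): before it there were n-1, …, n-2 stairs climbed, and these cases are disjoint, so A(n) = A(n-1) + A(n-2) (Fibonacci-type sequence).
Initial conditions by direct count (compositions of i into parts ≤ 2): A(1) = 1; A(2) = 2.
Iterating the recurrence: A(3) = 3, A(4) = 5, A(5) = 8, A(6) = 13, A(7) = 21, A(8) = 34, A(9) = 55, A(10) = 89, A(11) = 144, A(12) = 233.

A(n) = A(n-1) + A(n-2), A(1) = 1, A(2) = 2; A(12) = 233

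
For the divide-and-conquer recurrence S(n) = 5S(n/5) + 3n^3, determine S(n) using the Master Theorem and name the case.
Master Theorem template: S(n) = a·S(n/b) + f(n).
Here: a=5, b=5, f(n)=3n^3
Compute log_b(a) = log_5(5) = 1.
f(n) = 3n^3 = Ω(n^(1+ε)) with ε = 2, and the regularity condition holds (a·f(n/b) = (a/b^3)·f(n) with a/b^3 = 5^-2 < 1). Case 3: S(n) = Θ(f(n)) = Θ(n^3).

Case 3: S(n) = Θ(n^3)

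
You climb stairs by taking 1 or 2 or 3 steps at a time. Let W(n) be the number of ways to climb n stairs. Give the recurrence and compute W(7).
Condition on the size of the last step (1 to 3): before it there were n-1, …, n-3 stairs climbed, and these cases are disjoint, so W(n) = W(n-1) + W(n-2) + W(n-3) (order-3 linear recurrence).
Initial conditions by direct count (compositions of i into parts ≤ 3): W(1) = 1; W(2) = 2; W(3) = 4.
Iterating the recurrence: W(4) = 7, W(5) = 13, W(6) = 24, W(7) = 44.

W(n) = W(n-1) + W(n-2) + W(n-3), W(1) = 1, W(2) = 2, W(3) = 4; W(7) = 44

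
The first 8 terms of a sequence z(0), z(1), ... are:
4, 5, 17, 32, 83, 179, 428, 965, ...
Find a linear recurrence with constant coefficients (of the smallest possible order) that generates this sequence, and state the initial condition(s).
Look for the lowest-order linear relation among consecutive terms.
Observation: z(n) - 1·z(n-1) - (3)·z(n-2) = 0 holds for the shown terms, and no order-1 relation z(n) = α·z(n-1) + β fits.
Check at n=3: 1·17 + (3)·5 = 32. ✓

z(n) = z(n-1) + 3z(n-2), z(0) = 4, z(1) = 5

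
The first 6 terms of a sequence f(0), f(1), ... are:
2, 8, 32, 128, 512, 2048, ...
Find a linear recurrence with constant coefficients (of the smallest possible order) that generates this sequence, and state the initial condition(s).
Look for the lowest-order linear relation among consecutive terms.
Observation: each term is 4× the previous.
Check at n=2: 4·8 = 32. ✓

f(n) = 4 × f(n-1), f(0) = 2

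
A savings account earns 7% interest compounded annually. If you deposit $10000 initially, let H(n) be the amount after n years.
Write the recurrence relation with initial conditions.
Each year the balance grows by 7%, i.e. is multiplied by 1 + 7/100 = 1.07, so H(n) = 1.07 × H(n-1). The initial deposit gives H(0) = 10000.
Unrolling gives the closed form H(n) = 10000 × (1.07)ⁿ.

H(n) = 1.07 × H(n-1), H(0) = 10000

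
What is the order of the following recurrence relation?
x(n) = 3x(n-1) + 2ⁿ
The order is the largest lag k for which x(n-k) appears. Here the deepest term is x(n-1) (the 2ⁿ term is non-homogeneous and does not affect the order), so the order is 1.

Order 1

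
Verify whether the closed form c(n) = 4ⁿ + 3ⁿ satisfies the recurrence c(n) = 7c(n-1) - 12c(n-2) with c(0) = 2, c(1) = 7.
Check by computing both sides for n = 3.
From the recurrence with c(0) = 2, c(1) = 7:
  c(0) = 2, c(1) = 7, c(2) = 25, c(3) = 91
  so the recurrence gives c(3) = 91.
From the proposed closed form c(n) = 4ⁿ + 3ⁿ:
  c(3) = 91.
Both sides give 91 at n = 3, and the initial condition(s) match, so the closed form is consistent.

Yes, the closed form is correct.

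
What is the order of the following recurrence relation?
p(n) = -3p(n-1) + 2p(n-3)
The order is the largest lag k for which p(n-k) appears. Here the deepest term is p(n-3), so the order is 3.

Order 3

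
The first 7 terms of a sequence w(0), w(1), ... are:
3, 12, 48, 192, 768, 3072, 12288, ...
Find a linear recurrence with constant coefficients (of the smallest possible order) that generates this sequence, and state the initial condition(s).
Look for the lowest-order linear relation among consecutive terms.
Observation: each term is 4× the previous.
Check at n=2: 4·12 = 48. ✓

w(n) = 4 × w(n-1), w(0) = 3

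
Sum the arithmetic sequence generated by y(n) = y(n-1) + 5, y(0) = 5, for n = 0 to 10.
Computing the sequence terms: 5, 10, 15, 20, 25, 30, 35, 40, 45, 50, 55
Adding these values together:

330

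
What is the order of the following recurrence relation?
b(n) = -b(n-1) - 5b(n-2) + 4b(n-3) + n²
The order is the largest lag k for which b(n-k) appears. Here the deepest term is b(n-3) (the n² term is non-homogeneous and does not affect the order), so the order is 3.

Order 3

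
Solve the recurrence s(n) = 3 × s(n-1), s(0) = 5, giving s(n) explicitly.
Recurrence: s(n) = 3 × s(n-1), initial: s(0) = 5.
Each term is 3 times the previous, so this is geometric with ratio 3. After n steps: s(n) = s(0)·3ⁿ = 5·3ⁿ.

s(n) = 5·3ⁿ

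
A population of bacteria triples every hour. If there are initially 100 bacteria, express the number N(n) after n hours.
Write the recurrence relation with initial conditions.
Each hour multiplies the count by 3, so the count after n hours depends only on the count after n-1 hours: N(n) = 3 × N(n-1). The starting count gives N(0) = 100.
Unrolling n times gives the closed form N(n) = 100 × 3ⁿ.

N(n) = 3 × N(n-1), N(0) = 100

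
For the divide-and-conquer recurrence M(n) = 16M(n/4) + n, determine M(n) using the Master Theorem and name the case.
Master Theorem template: M(n) = a·M(n/b) + f(n).
Here: a=16, b=4, f(n)=n
Compute log_b(a) = log_4(16) = 2.
f(n) = n = O(n^(2-ε)) with ε = 1. Case 1: M(n) = Θ(n^log_b(a)) = Θ(n^2).

Case 1: M(n) = Θ(n^2)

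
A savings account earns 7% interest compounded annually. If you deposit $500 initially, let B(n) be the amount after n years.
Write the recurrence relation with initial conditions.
Each year the balance grows by 7%, i.e. is multiplied by 1 + 7/100 = 1.07, so B(n) = 1.07 × B(n-1). The initial deposit gives B(0) = 500.
Unrolling gives the closed form B(n) = 500 × (1.07)ⁿ.

B(n) = 1.07 × B(n-1), B(0) = 500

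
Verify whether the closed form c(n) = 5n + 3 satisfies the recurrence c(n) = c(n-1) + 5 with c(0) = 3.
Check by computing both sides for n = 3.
From the recurrence with c(0) = 3:
  c(0) = 3, c(1) = 8, c(2) = 13, c(3) = 18
  so the recurrence gives c(3) = 18.
From the proposed closed form c(n) = 5n + 3:
  c(3) = 18.
Both sides give 18 at n = 3, and the initial condition(s) match, so the closed form is consistent.

Yes, the closed form is correct.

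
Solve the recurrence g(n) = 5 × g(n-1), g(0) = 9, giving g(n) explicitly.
Recurrence: g(n) = 5 × g(n-1), initial: g(0) = 9.
Each term is 5 times the previous, so this is geometric with ratio 5. After n steps: g(n) = g(0)·5ⁿ = 9·5ⁿ.

g(n) = 9·5ⁿ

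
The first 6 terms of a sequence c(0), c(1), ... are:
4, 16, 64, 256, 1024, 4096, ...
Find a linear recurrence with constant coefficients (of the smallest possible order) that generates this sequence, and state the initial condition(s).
Look for the lowest-order linear relation among consecutive terms.
Observation: each term is 4× the previous.
Check at n=2: 4·16 = 64. ✓

c(n) = 4 × c(n-1), c(0) = 4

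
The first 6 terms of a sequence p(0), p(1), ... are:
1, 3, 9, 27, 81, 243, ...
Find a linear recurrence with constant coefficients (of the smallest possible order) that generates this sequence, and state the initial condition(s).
Look for the lowest-order linear relation among consecutive terms.
Observation: each term is 3× the previous.
Check at n=2: 3·3 = 9. ✓

p(n) = 3 × p(n-1), p(0) = 1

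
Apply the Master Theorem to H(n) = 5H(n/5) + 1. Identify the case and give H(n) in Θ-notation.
Master Theorem template: H(n) = a·H(n/b) + f(n).
Here: a=5, b=5, f(n)=1
Compute log_b(a) = log_5(5) = 1.
f(n) = 1 = O(n^(1-ε)) with ε = 1. Case 1: H(n) = Θ(n^log_b(a)) = Θ(n).

Case 1: H(n) = Θ(n)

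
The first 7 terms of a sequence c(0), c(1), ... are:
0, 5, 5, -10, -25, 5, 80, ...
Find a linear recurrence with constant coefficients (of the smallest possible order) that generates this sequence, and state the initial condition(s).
Look for the lowest-order linear relation among consecutive terms.
Observation: c(n) - 1·c(n-1) - (-3)·c(n-2) = 0 holds for the shown terms, and no order-1 relation c(n) = α·c(n-1) + β fits.
Check at n=3: 1·5 + (-3)·5 = -10. ✓

c(n) = c(n-1) - 3c(n-2), c(0) = 0, c(1) = 5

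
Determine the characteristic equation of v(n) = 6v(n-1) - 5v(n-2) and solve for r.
Substitute v(n) = rⁿ and divide through by rⁿ⁻²: r² - 6r + 5 = 0
Factor: (r - 1)(r - 5) = 0, so r = 1, 5.
General solution: v(n) = A·1ⁿ + B·5ⁿ

Characteristic: r² - 6r + 5 = 0, Roots: r = 1, 5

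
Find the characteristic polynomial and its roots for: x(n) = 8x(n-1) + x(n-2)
Substitute x(n) = rⁿ and divide through by rⁿ⁻²: r² - 8r - 1 = 0
Discriminant: 8² + 4·1 = 68, not a perfect square, so by the quadratic formula r = (8 ± √68)/2.
General solution: x(n) = A·r₁ⁿ + B·r₂ⁿ where r₁,r₂ = (8 ± √68)/2

Characteristic: r² - 8r - 1 = 0, Roots: r = (8 ± √68)/2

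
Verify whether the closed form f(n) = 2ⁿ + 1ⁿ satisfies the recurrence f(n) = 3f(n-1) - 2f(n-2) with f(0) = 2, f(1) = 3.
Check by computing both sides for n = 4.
From the recurrence with f(0) = 2, f(1) = 3:
  f(0) = 2, f(1) = 3, f(2) = 5, f(3) = 9, f(4) = 17
  so the recurrence gives f(4) = 17.
From the proposed closed form f(n) = 2ⁿ + 1ⁿ:
  f(4) = 17.
Both sides give 17 at n = 4, and the initial condition(s) match, so the closed form is consistent.

Yes, the closed form is correct.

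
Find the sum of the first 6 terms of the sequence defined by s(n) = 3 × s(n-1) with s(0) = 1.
Computing the sequence terms: 1, 3, 9, 27, 81, 243
Adding these values together:

364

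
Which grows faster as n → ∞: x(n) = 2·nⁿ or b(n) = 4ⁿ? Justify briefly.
Comparing growth rates:
Growth-rate hierarchy: log n ≺ any polynomial ≺ any exponential cⁿ (c>1) ≺ n! ≺ nⁿ.
super-exponential nⁿ dominates exponential base 4 asymptotically.

x(n) grows faster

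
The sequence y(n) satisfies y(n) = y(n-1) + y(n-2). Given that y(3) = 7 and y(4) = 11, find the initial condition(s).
Work backwards using y(k) = y(k+2) - y(k+1):
y(2) = y(4) - y(3) = 11 - 7 = 4
y(1) = y(3) - y(2) = 7 - 4 = 3
y(0) = y(2) - y(1) = 4 - 3 = 1

y(0) = 1, y(1) = 3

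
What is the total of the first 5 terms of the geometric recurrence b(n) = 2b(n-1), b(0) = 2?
Computing the sequence terms: 2, 4, 8, 16, 32
Adding these values together:

62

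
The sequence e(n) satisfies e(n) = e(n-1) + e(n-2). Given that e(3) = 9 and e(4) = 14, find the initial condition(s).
Work backwards using e(k) = e(k+2) - e(k+1):
e(2) = e(4) - e(3) = 14 - 9 = 5
e(1) = e(3) - e(2) = 9 - 5 = 4
e(0) = e(2) - e(1) = 5 - 4 = 1

e(0) = 1, e(1) = 4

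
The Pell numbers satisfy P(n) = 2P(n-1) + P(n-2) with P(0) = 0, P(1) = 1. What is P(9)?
Computing the sequence terms:
0, 1, 2, 5, 12, 29, 70, 169, 408, 985

985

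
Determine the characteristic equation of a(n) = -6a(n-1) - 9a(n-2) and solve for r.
Substitute a(n) = rⁿ and divide through by rⁿ⁻²: r² + 6r + 9 = 0
Factor: (r + 3)² = 0, so r = -3 (double root).
General solution: a(n) = (A + Bn)·(-3)ⁿ

Characteristic: r² + 6r + 9 = 0, Roots: r = -3 (double root)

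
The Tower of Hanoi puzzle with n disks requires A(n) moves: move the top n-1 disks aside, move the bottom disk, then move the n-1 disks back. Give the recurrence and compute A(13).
Moving n disks = move the top n-1 disks aside (A(n-1) moves) + move the largest disk (1 move) + move the n-1 disks back on top (A(n-1) moves), so A(n) = 2A(n-1) + 1, with A(1) = 1 (a single disk takes one move).
First terms: 1, 3, 7, 15, 31, 63, … — each is one less than a power of 2. Indeed A(n) + 1 = 2(A(n-1) + 1) with A(1) + 1 = 2, so A(n) + 1 = 2ⁿ and A(n) = 2ⁿ - 1.
Hence A(13) = 2^13 - 1 = 8192 - 1 = 8191.

A(n) = 2A(n-1) + 1, A(1) = 1; A(13) = 8191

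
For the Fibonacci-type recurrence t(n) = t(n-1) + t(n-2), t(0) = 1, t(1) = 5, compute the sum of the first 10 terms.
Computing the sequence terms: 1, 5, 6, 11, 17, 28, 45, 73, 118, 191
Adding these values together:

495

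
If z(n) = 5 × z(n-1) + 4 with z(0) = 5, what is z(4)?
Computing step by step:
z(0) = 5
z(1) = 5 × 5 + 4 = 29
z(2) = 5 × 29 + 4 = 149
z(3) = 5 × 149 + 4 = 749
z(4) = 5 × 749 + 4 = 3749

3749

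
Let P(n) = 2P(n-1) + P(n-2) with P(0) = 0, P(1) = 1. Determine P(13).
Computing the sequence terms:
0, 1, 2, 5, 12, 29, 70, 169, 408, 985, 2378, 5741, 13860, 33461

33461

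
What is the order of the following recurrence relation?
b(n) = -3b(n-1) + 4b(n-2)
The order is the largest lag k for which b(n-k) appears. Here the deepest term is b(n-2), so the order is 2.

Order 2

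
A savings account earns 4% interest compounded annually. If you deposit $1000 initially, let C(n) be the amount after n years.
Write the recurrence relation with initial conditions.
Each year the balance grows by 4%, i.e. is multiplied by 1 + 4/100 = 1.04, so C(n) = 1.04 × C(n-1). The initial deposit gives C(0) = 1000.
Unrolling gives the closed form C(n) = 1000 × (1.04)ⁿ.

C(n) = 1.04 × C(n-1), C(0) = 1000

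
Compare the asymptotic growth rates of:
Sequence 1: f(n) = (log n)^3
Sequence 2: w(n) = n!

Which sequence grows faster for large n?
Comparing growth rates:
Growth-rate hierarchy: log n ≺ any polynomial ≺ any exponential cⁿ (c>1) ≺ n! ≺ nⁿ.
factorial dominates polylogarithmic (log n)^3 asymptotically.

w(n) grows faster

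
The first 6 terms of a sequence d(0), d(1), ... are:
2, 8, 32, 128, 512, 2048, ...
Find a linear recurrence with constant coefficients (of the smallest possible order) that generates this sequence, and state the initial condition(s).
Look for the lowest-order linear relation among consecutive terms.
Observation: each term is 4× the previous.
Check at n=2: 4·8 = 32. ✓

d(n) = 4 × d(n-1), d(0) = 2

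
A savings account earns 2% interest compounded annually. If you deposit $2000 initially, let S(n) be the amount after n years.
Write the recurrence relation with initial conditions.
Each year the balance grows by 2%, i.e. is multiplied by 1 + 2/100 = 1.02, so S(n) = 1.02 × S(n-1). The initial deposit gives S(0) = 2000.
Unrolling gives the closed form S(n) = 2000 × (1.02)ⁿ.

S(n) = 1.02 × S(n-1), S(0) = 2000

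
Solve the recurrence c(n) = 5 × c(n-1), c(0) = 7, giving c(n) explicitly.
Recurrence: c(n) = 5 × c(n-1), initial: c(0) = 7.
Each term is 5 times the previous, so this is geometric with ratio 5. After n steps: c(n) = c(0)·5ⁿ = 7·5ⁿ.

c(n) = 7·5ⁿ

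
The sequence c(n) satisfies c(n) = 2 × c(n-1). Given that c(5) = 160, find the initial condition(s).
In general c(n) = 2ⁿ · c(0). At n = 5: c(0) = c(5) / 2^5 = 160 / 32 = 5.

c(0) = 5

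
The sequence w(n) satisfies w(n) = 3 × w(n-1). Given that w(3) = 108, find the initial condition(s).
In general w(n) = 3ⁿ · w(0). At n = 3: w(0) = w(3) / 3^3 = 108 / 27 = 4.

w(0) = 4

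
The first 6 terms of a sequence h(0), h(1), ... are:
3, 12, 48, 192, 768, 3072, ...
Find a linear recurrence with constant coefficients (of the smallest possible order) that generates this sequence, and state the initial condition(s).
Look for the lowest-order linear relation among consecutive terms.
Observation: each term is 4× the previous.
Check at n=2: 4·12 = 48. ✓

h(n) = 4 × h(n-1), h(0) = 3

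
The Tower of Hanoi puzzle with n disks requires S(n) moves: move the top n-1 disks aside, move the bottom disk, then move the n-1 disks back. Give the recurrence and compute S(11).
Moving n disks = move the top n-1 disks aside (S(n-1) moves) + move the largest disk (1 move) + move the n-1 disks back on top (S(n-1) moves), so S(n) = 2S(n-1) + 1, with S(1) = 1 (a single disk takes one move).
First terms: 1, 3, 7, 15, 31, 63, … — each is one less than a power of 2. Indeed S(n) + 1 = 2(S(n-1) + 1) with S(1) + 1 = 2, so S(n) + 1 = 2ⁿ and S(n) = 2ⁿ - 1.
Hence S(11) = 2^11 - 1 = 2048 - 1 = 2047.

S(n) = 2S(n-1) + 1, S(1) = 1; S(11) = 2047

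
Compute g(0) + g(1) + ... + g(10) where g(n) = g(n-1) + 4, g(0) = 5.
Computing the sequence terms: 5, 9, 13, 17, 21, 25, 29, 33, 37, 41, 45
Adding these values together:

275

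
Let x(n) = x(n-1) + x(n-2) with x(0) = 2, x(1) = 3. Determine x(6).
Computing the sequence terms:
2, 3, 5, 8, 13, 21, 34

34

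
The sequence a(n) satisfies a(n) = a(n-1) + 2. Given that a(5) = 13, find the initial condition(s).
a(5) = a(0) + 5·2, so a(0) = 13 - 10 = 3.

a(0) = 3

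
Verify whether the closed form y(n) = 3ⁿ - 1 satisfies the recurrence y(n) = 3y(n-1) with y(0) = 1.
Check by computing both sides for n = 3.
From the recurrence with y(0) = 1:
  y(0) = 1, y(1) = 3, y(2) = 9, y(3) = 27
  so the recurrence gives y(3) = 27.
From the proposed closed form y(n) = 3ⁿ - 1:
  y(3) = 26.
The recurrence gives 27 but the closed form gives 26, so the closed form does not satisfy the recurrence.

No, the closed form is incorrect.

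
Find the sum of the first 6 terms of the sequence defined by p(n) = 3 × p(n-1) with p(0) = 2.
Computing the sequence terms: 2, 6, 18, 54, 162, 486
Adding these values together:

728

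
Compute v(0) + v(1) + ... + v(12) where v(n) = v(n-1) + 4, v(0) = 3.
Computing the sequence terms: 3, 7, 11, 15, 19, 23, 27, 31, 35, 39, 43, 47, 51
Adding these values together:

351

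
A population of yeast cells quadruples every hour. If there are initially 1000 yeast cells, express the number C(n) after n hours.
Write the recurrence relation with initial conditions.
Each hour multiplies the count by 4, so the count after n hours depends only on the count after n-1 hours: C(n) = 4 × C(n-1). The starting count gives C(0) = 1000.
Unrolling n times gives the closed form C(n) = 1000 × 4ⁿ.

C(n) = 4 × C(n-1), C(0) = 1000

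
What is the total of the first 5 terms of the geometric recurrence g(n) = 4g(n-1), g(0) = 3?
Computing the sequence terms: 3, 12, 48, 192, 768
Adding these values together:

1023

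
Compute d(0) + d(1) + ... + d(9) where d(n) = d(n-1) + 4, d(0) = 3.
Computing the sequence terms: 3, 7, 11, 15, 19, 23, 27, 31, 35, 39
Adding these values together:

210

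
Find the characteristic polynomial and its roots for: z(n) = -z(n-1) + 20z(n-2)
Substitute z(n) = rⁿ and divide through by rⁿ⁻²: r² + r - 20 = 0
Factor: (r - 4)(r + 5) = 0, so r = 4, -5.
General solution: z(n) = A·4ⁿ + B·(-5)ⁿ

Characteristic: r² + r - 20 = 0, Roots: r = 4, -5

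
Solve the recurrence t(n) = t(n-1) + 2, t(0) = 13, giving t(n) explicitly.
Recurrence: t(n) = t(n-1) + 2, initial: t(0) = 13.
Each step adds 2, so t(n) = t(0) + 2n = 2n + 13.

t(n) = 2n + 13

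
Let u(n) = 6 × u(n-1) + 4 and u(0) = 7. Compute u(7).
Computing step by step:
u(0) = 7
u(1) = 6 × 7 + 4 = 46
u(2) = 6 × 46 + 4 = 280
u(3) = 6 × 280 + 4 = 1684
u(4) = 6 × 1684 + 4 = 10108
u(5) = 6 × 10108 + 4 = 60652
u(6) = 6 × 60652 + 4 = 363916
u(7) = 6 × 363916 + 4 = 2183500

2183500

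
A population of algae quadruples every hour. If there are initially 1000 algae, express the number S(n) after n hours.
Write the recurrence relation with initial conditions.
Each hour multiplies the count by 4, so the count after n hours depends only on the count after n-1 hours: S(n) = 4 × S(n-1). The starting count gives S(0) = 1000.
Unrolling n times gives the closed form S(n) = 1000 × 4ⁿ.

S(n) = 4 × S(n-1), S(0) = 1000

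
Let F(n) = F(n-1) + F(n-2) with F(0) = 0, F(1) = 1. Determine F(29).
Computing the sequence terms:
0, 1, 1, 2, 3, 5, 8, 13, 21, 34, 55, 89, 144, 233, 377, 610, 987, 1597, 2584, 4181, 6765, 10946, 17711, 28657, 46368, 75025, 121393, 196418, 317811, 514229

514229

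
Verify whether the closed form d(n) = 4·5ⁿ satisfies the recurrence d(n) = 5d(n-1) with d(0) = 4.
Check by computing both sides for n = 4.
From the recurrence with d(0) = 4:
  d(0) = 4, d(1) = 20, d(2) = 100, d(3) = 500, d(4) = 2500
  so the recurrence gives d(4) = 2500.
From the proposed closed form d(n) = 4·5ⁿ:
  d(4) = 2500.
Both sides give 2500 at n = 4, and the initial condition(s) match, so the closed form is consistent.

Yes, the closed form is correct.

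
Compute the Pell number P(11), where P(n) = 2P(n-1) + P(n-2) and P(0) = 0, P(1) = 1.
Computing the sequence terms:
0, 1, 2, 5, 12, 29, 70, 169, 408, 985, 2378, 5741

5741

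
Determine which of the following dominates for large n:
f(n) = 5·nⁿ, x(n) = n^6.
Comparing growth rates:
Growth-rate hierarchy: log n ≺ any polynomial ≺ any exponential cⁿ (c>1) ≺ n! ≺ nⁿ.
super-exponential nⁿ dominates polynomial degree 6 asymptotically.

f(n) grows faster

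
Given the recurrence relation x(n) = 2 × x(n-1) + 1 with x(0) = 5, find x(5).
Computing step by step:
x(0) = 5
x(1) = 2 × 5 + 1 = 11
x(2) = 2 × 11 + 1 = 23
x(3) = 2 × 23 + 1 = 47
x(4) = 2 × 47 + 1 = 95
x(5) = 2 × 95 + 1 = 191

191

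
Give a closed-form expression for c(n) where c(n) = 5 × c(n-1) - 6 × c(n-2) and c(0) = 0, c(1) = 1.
Recurrence: c(n) = 5 × c(n-1) - 6 × c(n-2), initial: c(0) = 0, c(1) = 1.
Characteristic equation: r² - 5r + 6 = 0, which factors as (r - 3)(r - 2) = 0, so r = 3, 2. General solution c(n) = A·3ⁿ + B·2ⁿ. From c(0) = 0: A + B = 0. From c(1) = 1: 3A + 2B = 1. Solving gives A = 1, B = -1.

c(n) = 3ⁿ - 2ⁿ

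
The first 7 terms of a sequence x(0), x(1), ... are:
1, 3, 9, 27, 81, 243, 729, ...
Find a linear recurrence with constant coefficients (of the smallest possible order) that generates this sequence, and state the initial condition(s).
Look for the lowest-order linear relation among consecutive terms.
Observation: each term is 3× the previous.
Check at n=2: 3·3 = 9. ✓

x(n) = 3 × x(n-1), x(0) = 1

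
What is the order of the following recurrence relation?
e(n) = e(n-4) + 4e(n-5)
The order is the largest lag k for which e(n-k) appears. Here the deepest term is e(n-5), so the order is 5.

Order 5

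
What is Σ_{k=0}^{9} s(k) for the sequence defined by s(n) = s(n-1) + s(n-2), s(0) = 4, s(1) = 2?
Computing the sequence terms: 4, 2, 6, 8, 14, 22, 36, 58, 94, 152
Adding these values together:

396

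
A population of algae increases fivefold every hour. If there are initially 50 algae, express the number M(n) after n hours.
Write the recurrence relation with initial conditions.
Each hour multiplies the count by 5, so the count after n hours depends only on the count after n-1 hours: M(n) = 5 × M(n-1). The starting count gives M(0) = 50.
Unrolling n times gives the closed form M(n) = 50 × 5ⁿ.

M(n) = 5 × M(n-1), M(0) = 50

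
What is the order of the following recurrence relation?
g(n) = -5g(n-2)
The order is the largest lag k for which g(n-k) appears. Here the deepest term is g(n-2), so the order is 2.

Order 2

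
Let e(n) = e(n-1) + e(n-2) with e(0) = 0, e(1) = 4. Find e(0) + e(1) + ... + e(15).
Computing the sequence terms: 0, 4, 4, 8, 12, 20, 32, 52, 84, 136, 220, 356, 576, 932, 1508, 2440
Adding these values together:

6384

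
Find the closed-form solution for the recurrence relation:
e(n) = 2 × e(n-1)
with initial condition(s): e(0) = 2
Recurrence: e(n) = 2 × e(n-1), initial: e(0) = 2.
Each term is 2 times the previous, so this is geometric with ratio 2. After n steps: e(n) = e(0)·2ⁿ = 2·2ⁿ.

e(n) = 2·2ⁿ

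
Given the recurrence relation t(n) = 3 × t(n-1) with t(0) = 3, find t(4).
Computing step by step:
t(0) = 3
t(1) = 3 × 3 = 9
t(2) = 3 × 9 = 27
t(3) = 3 × 27 = 81
t(4) = 3 × 81 = 243

243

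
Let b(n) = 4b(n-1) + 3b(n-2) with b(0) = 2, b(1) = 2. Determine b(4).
Computing the sequence terms:
2, 2, 14, 62, 290

290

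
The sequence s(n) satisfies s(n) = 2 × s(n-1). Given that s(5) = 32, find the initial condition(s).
In general s(n) = 2ⁿ · s(0). At n = 5: s(0) = s(5) / 2^5 = 32 / 32 = 1.

s(0) = 1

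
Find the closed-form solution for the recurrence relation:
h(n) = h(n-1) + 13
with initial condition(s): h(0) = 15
Recurrence: h(n) = h(n-1) + 13, initial: h(0) = 15.
Each step adds 13, so h(n) = h(0) + 13n = 13n + 15.

h(n) = 13n + 15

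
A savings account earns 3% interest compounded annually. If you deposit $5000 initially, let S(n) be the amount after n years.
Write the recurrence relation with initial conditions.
Each year the balance grows by 3%, i.e. is multiplied by 1 + 3/100 = 1.03, so S(n) = 1.03 × S(n-1). The initial deposit gives S(0) = 5000.
Unrolling gives the closed form S(n) = 5000 × (1.03)ⁿ.

S(n) = 1.03 × S(n-1), S(0) = 5000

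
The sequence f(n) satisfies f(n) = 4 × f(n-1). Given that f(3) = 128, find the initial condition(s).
In general f(n) = 4ⁿ · f(0). At n = 3: f(0) = f(3) / 4^3 = 128 / 64 = 2.

f(0) = 2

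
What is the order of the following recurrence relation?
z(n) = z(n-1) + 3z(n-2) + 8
The order is the largest lag k for which z(n-k) appears. Here the deepest term is z(n-2) (the 8 term is non-homogeneous and does not affect the order), so the order is 2.

Order 2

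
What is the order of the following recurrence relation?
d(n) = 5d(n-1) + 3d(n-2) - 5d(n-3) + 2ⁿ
The order is the largest lag k for which d(n-k) appears. Here the deepest term is d(n-3) (the 2ⁿ term is non-homogeneous and does not affect the order), so the order is 3.

Order 3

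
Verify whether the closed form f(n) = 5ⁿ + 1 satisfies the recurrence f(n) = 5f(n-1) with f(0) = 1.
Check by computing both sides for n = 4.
From the recurrence with f(0) = 1:
  f(0) = 1, f(1) = 5, f(2) = 25, f(3) = 125, f(4) = 625
  so the recurrence gives f(4) = 625.
From the proposed closed form f(n) = 5ⁿ + 1:
  f(4) = 626.
The recurrence gives 625 but the closed form gives 626, so the closed form does not satisfy the recurrence.

No, the closed form is incorrect.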